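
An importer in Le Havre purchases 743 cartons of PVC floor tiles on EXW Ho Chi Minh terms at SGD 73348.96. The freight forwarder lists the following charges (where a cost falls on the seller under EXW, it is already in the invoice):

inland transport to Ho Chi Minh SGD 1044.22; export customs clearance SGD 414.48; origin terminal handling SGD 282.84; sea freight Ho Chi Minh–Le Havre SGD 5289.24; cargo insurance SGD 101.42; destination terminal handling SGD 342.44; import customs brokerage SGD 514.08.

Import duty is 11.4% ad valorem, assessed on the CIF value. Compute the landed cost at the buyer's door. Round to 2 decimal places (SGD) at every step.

EXW: the seller makes goods available at their premises; the buyer bears all onward costs.
CIF value = EXW price + inland to port + export clearance + origin terminal + freight + insurance = 73348.96 + 1044.22 + 414.48 + 282.84 + 5289.24 + 101.42 = 80481.16
Import duty = 80481.16 × 11.4% = 9174.85
Buyer bears: inland to port 1044.22 + export clearance 414.48 + origin terminal 282.84 + freight 5289.24 + insurance 101.42 + destination terminal 342.44 + brokerage 514.08 + duty 9174.85 = 17163.57
Landed cost = invoice 73348.96 + 17163.57 = 90512.53

Total landed cost: SGD 90512.53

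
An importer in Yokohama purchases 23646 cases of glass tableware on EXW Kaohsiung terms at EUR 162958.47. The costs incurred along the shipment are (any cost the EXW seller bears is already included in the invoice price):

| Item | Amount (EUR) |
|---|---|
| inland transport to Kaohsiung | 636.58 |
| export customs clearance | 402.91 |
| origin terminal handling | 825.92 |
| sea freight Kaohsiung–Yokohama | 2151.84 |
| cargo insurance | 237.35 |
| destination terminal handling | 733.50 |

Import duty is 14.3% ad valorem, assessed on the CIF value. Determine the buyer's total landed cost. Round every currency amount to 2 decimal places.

EXW: the seller makes goods available at their premises; the buyer bears all onward costs.
CIF value = EXW price + inland to port + export clearance + origin terminal + freight + insurance = 162958.47 + 636.58 + 402.91 + 825.92 + 2151.84 + 237.35 = 167213.07
Import duty = 167213.07 × 14.3% = 23911.47
Buyer bears: inland to port 636.58 + export clearance 402.91 + origin terminal 825.92 + freight 2151.84 + insurance 237.35 + destination terminal 733.50 + duty 23911.47 = 28899.57
Landed cost = invoice 162958.47 + 28899.57 = 191858.04

Total landed cost: EUR 191858.04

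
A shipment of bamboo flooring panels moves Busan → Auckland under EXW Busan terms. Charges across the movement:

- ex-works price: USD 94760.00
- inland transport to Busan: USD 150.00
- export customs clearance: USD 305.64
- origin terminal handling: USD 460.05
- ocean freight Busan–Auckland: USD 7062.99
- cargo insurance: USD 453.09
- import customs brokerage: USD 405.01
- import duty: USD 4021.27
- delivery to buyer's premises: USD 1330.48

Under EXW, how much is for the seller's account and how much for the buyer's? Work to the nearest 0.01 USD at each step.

Seller: USD 94760.00; buyer: USD 14188.53

EXW: the seller makes goods available at their premises; the buyer bears all onward costs.
Seller's account: goods 94760.00 = 94760.00
Buyer's account: inland to port 150.00 + export clearance 305.64 + origin terminal 460.05 + freight 7062.99 + insurance 453.09 + brokerage 405.01 + duty 4021.27 + delivery 1330.48 = 14188.53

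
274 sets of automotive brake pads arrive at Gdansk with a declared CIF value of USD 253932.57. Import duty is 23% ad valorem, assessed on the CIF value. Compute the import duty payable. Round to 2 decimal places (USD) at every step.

Import duty: USD 58404.49

Import duty = 253932.57 × 23% = 58404.49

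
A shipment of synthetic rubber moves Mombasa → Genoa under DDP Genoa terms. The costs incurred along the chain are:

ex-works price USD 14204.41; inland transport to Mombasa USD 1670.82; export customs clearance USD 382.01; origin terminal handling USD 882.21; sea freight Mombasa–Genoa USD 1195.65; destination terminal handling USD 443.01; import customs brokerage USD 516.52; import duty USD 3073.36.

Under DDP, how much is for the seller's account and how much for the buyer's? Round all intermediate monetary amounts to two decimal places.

DDP: the seller bears all costs including import duty.
Seller's account: goods 14204.41 + inland to port 1670.82 + export clearance 382.01 + origin terminal 882.21 + freight 1195.65 + destination terminal 443.01 + brokerage 516.52 + duty 3073.36 = 22367.99
Buyer's account: 0.00

Seller: USD 22367.99; buyer: USD 0.00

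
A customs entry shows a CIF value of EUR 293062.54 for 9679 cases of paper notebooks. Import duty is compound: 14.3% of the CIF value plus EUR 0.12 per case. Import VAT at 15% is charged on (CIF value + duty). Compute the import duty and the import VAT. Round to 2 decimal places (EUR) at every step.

Import duty: EUR 43069.42; import VAT: EUR 50419.79

Ad valorem component: 293062.54 × 14.3% = 41907.94
Specific component: 9679 × 0.12 = 1161.48
Import duty = 41907.94 + 1161.48 = 43069.42
VAT base = CIF + duty = 293062.54 + 43069.42 = 336131.96
Import VAT = 336131.96 × 15% = 50419.79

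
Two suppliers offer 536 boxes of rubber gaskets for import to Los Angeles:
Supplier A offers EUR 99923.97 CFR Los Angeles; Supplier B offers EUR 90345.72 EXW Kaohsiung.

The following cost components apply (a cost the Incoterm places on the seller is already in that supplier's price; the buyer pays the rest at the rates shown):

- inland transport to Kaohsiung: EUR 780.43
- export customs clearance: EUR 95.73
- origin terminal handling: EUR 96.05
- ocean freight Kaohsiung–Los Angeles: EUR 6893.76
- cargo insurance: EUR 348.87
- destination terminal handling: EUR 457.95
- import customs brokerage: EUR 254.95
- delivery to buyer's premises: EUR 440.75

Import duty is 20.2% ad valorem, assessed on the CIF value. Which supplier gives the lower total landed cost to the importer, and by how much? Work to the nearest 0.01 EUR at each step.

Supplier A (CFR):
CIF value = CFR price + insurance = 99923.97 + 348.87 = 100272.84
Import duty = 100272.84 × 20.2% = 20255.11
Buyer bears (A): 348.87 + 457.95 + 254.95 + 440.75 = 1502.52
Landed cost (A) = invoice 99923.97 + 1502.52 + duty 20255.11 = 121681.60
Supplier B (EXW):
CIF value = EXW price + inland to port + export clearance + origin terminal + freight + insurance = 90345.72 + 780.43 + 95.73 + 96.05 + 6893.76 + 348.87 = 98560.56
Import duty = 98560.56 × 20.2% = 19909.23
Buyer bears (B): 780.43 + 95.73 + 96.05 + 6893.76 + 348.87 + 457.95 + 254.95 + 440.75 = 9368.49
Landed cost (B) = invoice 90345.72 + 9368.49 + duty 19909.23 = 119623.44
Difference = |121681.60 − 119623.44| = 2058.16

Supplier B is cheaper by EUR 2058.16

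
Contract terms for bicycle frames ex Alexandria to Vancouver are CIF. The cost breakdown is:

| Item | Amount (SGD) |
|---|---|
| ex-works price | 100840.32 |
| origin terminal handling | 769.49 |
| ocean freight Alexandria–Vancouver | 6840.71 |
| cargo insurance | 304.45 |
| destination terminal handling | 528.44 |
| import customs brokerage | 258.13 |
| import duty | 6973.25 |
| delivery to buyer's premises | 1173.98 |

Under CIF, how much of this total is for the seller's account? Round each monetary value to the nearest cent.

CIF: the seller pays costs through ocean freight and marine insurance to the destination port.
Seller's account: goods 100840.32 + origin terminal 769.49 + freight 6840.71 + insurance 304.45 = 108754.97
Buyer's account: destination terminal 528.44 + brokerage 258.13 + duty 6973.25 + delivery 1173.98 = 8933.80

Seller's account: SGD 108754.97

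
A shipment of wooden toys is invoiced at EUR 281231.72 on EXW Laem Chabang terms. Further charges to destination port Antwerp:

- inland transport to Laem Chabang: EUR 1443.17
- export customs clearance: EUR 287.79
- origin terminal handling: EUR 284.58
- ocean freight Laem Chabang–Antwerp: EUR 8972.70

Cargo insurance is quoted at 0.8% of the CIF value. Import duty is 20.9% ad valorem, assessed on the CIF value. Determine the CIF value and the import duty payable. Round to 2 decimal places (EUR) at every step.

CIF value: EUR 294576.57; import duty: EUR 61566.50

Let C be the CIF value. C = EXW price + pre-shipment costs + freight + 0.8% × C
C − 0.8% × C = 281231.72 + 1443.17 + 287.79 + 284.58 + 8972.70
0.992 × C = 292219.96
C = 292219.96 / 0.992 = 294576.57
Insurance premium = 0.8% × 294576.57 = 2356.61
Import duty = 294576.57 × 20.9% = 61566.50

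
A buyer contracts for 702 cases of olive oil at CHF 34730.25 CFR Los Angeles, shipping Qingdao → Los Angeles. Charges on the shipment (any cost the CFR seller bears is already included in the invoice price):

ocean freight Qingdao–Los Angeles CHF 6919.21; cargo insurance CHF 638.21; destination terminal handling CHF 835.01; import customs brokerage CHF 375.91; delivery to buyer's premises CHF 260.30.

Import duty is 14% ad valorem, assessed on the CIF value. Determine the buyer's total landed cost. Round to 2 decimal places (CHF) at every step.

Total landed cost: CHF 41791.26

CFR: the seller pays costs through ocean freight to the destination port, but not insurance.
Already in the invoice (seller's account under CFR): freight — exclude.
CIF value = CFR price + insurance = 34730.25 + 638.21 = 35368.46
Import duty = 35368.46 × 14% = 4951.58
Buyer bears: insurance 638.21 + destination terminal 835.01 + brokerage 375.91 + delivery 260.30 + duty 4951.58 = 7061.01
Landed cost = invoice 34730.25 + 7061.01 = 41791.26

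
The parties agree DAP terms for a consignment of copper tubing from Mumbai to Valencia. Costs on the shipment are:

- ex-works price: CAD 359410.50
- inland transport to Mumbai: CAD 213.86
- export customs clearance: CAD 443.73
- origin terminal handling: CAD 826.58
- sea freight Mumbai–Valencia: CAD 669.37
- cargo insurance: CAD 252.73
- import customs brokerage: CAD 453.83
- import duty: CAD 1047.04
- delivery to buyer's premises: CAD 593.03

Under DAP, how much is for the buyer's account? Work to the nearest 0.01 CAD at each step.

Buyer's account: CAD 1500.87

DAP: the seller bears all costs to the named destination except import duty and clearance.
Seller's account: goods 359410.50 + inland to port 213.86 + export clearance 443.73 + origin terminal 826.58 + freight 669.37 + insurance 252.73 + delivery 593.03 = 362409.80
Buyer's account: brokerage 453.83 + duty 1047.04 = 1500.87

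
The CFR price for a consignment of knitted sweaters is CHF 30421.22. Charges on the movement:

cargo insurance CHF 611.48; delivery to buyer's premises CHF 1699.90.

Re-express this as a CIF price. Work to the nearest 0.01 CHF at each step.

CIF price: CHF 31032.70

Not relevant to the conversion: delivery — on the buyer under both terms; not part of either seller's price.
From CFR to CIF, the seller additionally bears: insurance.
CIF price = 30421.22 + 611.48 = 31032.70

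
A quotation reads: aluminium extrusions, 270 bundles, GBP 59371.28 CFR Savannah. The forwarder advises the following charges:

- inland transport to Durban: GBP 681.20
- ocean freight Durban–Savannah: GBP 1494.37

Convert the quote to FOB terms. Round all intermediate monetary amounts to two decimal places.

FOB price: GBP 57876.91

Not relevant to the conversion: inland to port — on the seller under both CFR and FOB; already in the CFR price and stays in the FOB price.
From CFR to FOB, the seller no longer bears: freight.
FOB price = 59371.28 − 1494.37 = 57876.91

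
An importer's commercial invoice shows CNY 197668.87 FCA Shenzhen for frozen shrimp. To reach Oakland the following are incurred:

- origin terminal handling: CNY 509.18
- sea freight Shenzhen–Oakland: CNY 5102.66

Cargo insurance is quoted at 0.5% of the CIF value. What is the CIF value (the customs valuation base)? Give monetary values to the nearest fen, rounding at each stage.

Let C be the CIF value. C = FCA price + pre-shipment costs + freight + 0.5% × C
C − 0.5% × C = 197668.87 + 509.18 + 5102.66
0.995 × C = 203280.71
C = 203280.71 / 0.995 = 204302.22
Insurance premium = 0.5% × 204302.22 = 1021.51

CIF value: CNY 204302.22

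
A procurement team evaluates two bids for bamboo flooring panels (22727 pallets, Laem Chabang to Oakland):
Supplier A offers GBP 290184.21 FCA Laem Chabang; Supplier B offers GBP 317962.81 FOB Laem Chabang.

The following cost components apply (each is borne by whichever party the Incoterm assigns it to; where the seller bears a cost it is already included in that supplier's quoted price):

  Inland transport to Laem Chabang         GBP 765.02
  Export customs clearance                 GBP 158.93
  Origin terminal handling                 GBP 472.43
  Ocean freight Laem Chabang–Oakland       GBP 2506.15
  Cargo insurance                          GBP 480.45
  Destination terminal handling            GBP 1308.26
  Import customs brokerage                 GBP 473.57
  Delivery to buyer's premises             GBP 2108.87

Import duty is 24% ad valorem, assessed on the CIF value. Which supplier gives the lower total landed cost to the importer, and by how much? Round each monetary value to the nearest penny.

Supplier A is cheaper by GBP 33859.65

Supplier A (FCA):
CIF value = FCA price + origin terminal + freight + insurance = 290184.21 + 472.43 + 2506.15 + 480.45 = 293643.24
Import duty = 293643.24 × 24% = 70474.38
Buyer bears (A): 472.43 + 2506.15 + 480.45 + 1308.26 + 473.57 + 2108.87 = 7349.73
Landed cost (A) = invoice 290184.21 + 7349.73 + duty 70474.38 = 368008.32
Supplier B (FOB):
CIF value = FOB price + freight + insurance = 317962.81 + 2506.15 + 480.45 = 320949.41
Import duty = 320949.41 × 24% = 77027.86
Buyer bears (B): 2506.15 + 480.45 + 1308.26 + 473.57 + 2108.87 = 6877.30
Landed cost (B) = invoice 317962.81 + 6877.30 + duty 77027.86 = 401867.97
Difference = |368008.32 − 401867.97| = 33859.65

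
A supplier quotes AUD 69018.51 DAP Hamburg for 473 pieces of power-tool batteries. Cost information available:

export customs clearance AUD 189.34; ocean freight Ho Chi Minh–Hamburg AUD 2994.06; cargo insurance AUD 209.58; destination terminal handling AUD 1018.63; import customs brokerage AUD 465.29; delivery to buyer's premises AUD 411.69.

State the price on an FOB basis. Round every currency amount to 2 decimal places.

FOB price: AUD 64384.55

Not relevant to the conversion: export clearance — on the seller under both DAP and FOB; already in the DAP price and stays in the FOB price. brokerage — on the buyer under both terms; not part of either seller's price.
From DAP to FOB, the seller no longer bears: freight, insurance, destination terminal, delivery.
FOB price = 69018.51 − 2994.06 − 209.58 − 1018.63 − 411.69 = 64384.55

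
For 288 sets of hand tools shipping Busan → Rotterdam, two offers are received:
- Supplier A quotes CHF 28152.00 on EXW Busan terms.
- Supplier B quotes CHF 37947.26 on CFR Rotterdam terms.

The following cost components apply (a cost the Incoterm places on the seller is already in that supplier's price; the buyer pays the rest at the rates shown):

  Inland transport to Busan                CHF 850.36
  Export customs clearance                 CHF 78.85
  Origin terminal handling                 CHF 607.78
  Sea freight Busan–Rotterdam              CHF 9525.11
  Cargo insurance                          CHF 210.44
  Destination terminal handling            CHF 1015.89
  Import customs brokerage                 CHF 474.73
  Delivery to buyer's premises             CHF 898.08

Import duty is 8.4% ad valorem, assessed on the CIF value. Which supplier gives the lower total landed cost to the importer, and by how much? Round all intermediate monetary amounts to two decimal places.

Supplier B is cheaper by CHF 1373.25

Supplier A (EXW):
CIF value = EXW price + inland to port + export clearance + origin terminal + freight + insurance = 28152.00 + 850.36 + 78.85 + 607.78 + 9525.11 + 210.44 = 39424.54
Import duty = 39424.54 × 8.4% = 3311.66
Buyer bears (A): 850.36 + 78.85 + 607.78 + 9525.11 + 210.44 + 1015.89 + 474.73 + 898.08 = 13661.24
Landed cost (A) = invoice 28152.00 + 13661.24 + duty 3311.66 = 45124.90
Supplier B (CFR):
CIF value = CFR price + insurance = 37947.26 + 210.44 = 38157.70
Import duty = 38157.70 × 8.4% = 3205.25
Buyer bears (B): 210.44 + 1015.89 + 474.73 + 898.08 = 2599.14
Landed cost (B) = invoice 37947.26 + 2599.14 + duty 3205.25 = 43751.65
Difference = |45124.90 − 43751.65| = 1373.25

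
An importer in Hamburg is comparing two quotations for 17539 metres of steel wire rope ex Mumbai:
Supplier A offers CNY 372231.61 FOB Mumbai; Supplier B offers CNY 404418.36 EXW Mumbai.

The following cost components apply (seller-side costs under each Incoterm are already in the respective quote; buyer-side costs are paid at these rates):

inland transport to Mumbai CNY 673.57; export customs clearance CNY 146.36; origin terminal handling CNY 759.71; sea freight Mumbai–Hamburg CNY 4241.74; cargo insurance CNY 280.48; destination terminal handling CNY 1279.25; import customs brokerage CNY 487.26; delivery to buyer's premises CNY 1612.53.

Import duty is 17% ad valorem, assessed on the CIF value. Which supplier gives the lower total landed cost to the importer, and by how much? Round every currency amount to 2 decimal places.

Supplier A (FOB):
CIF value = FOB price + freight + insurance = 372231.61 + 4241.74 + 280.48 = 376753.83
Import duty = 376753.83 × 17% = 64048.15
Buyer bears (A): 4241.74 + 280.48 + 1279.25 + 487.26 + 1612.53 = 7901.26
Landed cost (A) = invoice 372231.61 + 7901.26 + duty 64048.15 = 444181.02
Supplier B (EXW):
CIF value = EXW price + inland to port + export clearance + origin terminal + freight + insurance = 404418.36 + 673.57 + 146.36 + 759.71 + 4241.74 + 280.48 = 410520.22
Import duty = 410520.22 × 17% = 69788.44
Buyer bears (B): 673.57 + 146.36 + 759.71 + 4241.74 + 280.48 + 1279.25 + 487.26 + 1612.53 = 9480.90
Landed cost (B) = invoice 404418.36 + 9480.90 + duty 69788.44 = 483687.70
Difference = |444181.02 − 483687.70| = 39506.68

Supplier A is cheaper by CNY 39506.68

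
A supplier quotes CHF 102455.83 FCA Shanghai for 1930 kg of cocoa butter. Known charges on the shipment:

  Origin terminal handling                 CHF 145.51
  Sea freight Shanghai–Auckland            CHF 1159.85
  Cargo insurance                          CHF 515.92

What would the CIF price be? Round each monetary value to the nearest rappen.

From FCA to CIF, the seller additionally bears: origin terminal, freight, insurance.
CIF price = 102455.83 + 145.51 + 1159.85 + 515.92 = 104277.11

CIF price: CHF 104277.11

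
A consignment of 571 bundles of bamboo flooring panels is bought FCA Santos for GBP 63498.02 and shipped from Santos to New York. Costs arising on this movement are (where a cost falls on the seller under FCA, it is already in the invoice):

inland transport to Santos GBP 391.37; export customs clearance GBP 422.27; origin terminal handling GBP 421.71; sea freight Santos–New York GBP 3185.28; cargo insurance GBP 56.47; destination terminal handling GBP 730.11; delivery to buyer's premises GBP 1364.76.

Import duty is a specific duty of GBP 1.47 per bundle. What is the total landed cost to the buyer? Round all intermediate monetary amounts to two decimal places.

Total landed cost: GBP 70095.72

FCA: the seller delivers export-cleared goods to the carrier; the buyer bears costs from that point.
Already in the invoice (seller's account under FCA): inland to port, export clearance — exclude.
CIF value = FCA price + origin terminal + freight + insurance = 63498.02 + 421.71 + 3185.28 + 56.47 = 67161.48
Import duty = 571 × 1.47 = 839.37
Buyer bears: origin terminal 421.71 + freight 3185.28 + insurance 56.47 + destination terminal 730.11 + delivery 1364.76 + duty 839.37 = 6597.70
Landed cost = invoice 63498.02 + 6597.70 = 70095.72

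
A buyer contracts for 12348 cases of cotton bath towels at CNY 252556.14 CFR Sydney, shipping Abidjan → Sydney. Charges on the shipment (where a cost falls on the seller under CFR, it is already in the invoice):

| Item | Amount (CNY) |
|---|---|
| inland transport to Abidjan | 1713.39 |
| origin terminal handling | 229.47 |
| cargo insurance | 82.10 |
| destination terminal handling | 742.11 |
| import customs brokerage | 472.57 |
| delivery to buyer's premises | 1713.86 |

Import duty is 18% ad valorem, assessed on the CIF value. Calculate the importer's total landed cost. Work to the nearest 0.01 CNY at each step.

Total landed cost: CNY 301041.66

CFR: the seller pays costs through ocean freight to the destination port, but not insurance.
Already in the invoice (seller's account under CFR): inland to port, origin terminal — exclude.
CIF value = CFR price + insurance = 252556.14 + 82.10 = 252638.24
Import duty = 252638.24 × 18% = 45474.88
Buyer bears: insurance 82.10 + destination terminal 742.11 + brokerage 472.57 + delivery 1713.86 + duty 45474.88 = 48485.52
Landed cost = invoice 252556.14 + 48485.52 = 301041.66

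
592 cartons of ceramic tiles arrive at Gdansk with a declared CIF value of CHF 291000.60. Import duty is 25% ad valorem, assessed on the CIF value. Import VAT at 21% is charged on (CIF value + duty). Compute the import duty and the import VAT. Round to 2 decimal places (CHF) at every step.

Import duty = 291000.60 × 25% = 72750.15
VAT base = CIF + duty = 291000.60 + 72750.15 = 363750.75
Import VAT = 363750.75 × 21% = 76387.66

Import duty: CHF 72750.15; import VAT: CHF 76387.66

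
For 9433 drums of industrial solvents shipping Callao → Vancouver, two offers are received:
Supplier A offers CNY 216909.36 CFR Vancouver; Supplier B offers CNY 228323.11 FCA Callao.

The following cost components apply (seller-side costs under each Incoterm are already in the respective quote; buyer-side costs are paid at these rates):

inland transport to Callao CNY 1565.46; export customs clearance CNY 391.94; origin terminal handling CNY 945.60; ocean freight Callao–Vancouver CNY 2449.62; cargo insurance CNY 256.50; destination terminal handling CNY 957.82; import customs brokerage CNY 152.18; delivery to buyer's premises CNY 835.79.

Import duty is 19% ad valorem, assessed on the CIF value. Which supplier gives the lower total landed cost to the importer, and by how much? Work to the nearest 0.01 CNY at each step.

Supplier A is cheaper by CNY 17622.68

Supplier A (CFR):
CIF value = CFR price + insurance = 216909.36 + 256.50 = 217165.86
Import duty = 217165.86 × 19% = 41261.51
Buyer bears (A): 256.50 + 957.82 + 152.18 + 835.79 = 2202.29
Landed cost (A) = invoice 216909.36 + 2202.29 + duty 41261.51 = 260373.16
Supplier B (FCA):
CIF value = FCA price + origin terminal + freight + insurance = 228323.11 + 945.60 + 2449.62 + 256.50 = 231974.83
Import duty = 231974.83 × 19% = 44075.22
Buyer bears (B): 945.60 + 2449.62 + 256.50 + 957.82 + 152.18 + 835.79 = 5597.51
Landed cost (B) = invoice 228323.11 + 5597.51 + duty 44075.22 = 277995.84
Difference = |260373.16 − 277995.84| = 17622.68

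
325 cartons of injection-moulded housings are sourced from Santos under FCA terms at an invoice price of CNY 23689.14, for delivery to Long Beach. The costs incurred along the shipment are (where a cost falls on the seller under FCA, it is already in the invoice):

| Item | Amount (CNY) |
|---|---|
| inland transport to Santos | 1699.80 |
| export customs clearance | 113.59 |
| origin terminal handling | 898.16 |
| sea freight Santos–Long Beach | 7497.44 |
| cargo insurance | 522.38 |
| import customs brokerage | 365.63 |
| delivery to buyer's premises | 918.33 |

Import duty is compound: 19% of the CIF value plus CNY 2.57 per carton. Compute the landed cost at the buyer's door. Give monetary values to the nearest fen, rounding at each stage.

Total landed cost: CNY 40921.68

FCA: the seller delivers export-cleared goods to the carrier; the buyer bears costs from that point.
Already in the invoice (seller's account under FCA): inland to port, export clearance — exclude.
CIF value = FCA price + origin terminal + freight + insurance = 23689.14 + 898.16 + 7497.44 + 522.38 = 32607.12
Ad valorem component: 32607.12 × 19% = 6195.35
Specific component: 325 × 2.57 = 835.25
Import duty = 6195.35 + 835.25 = 7030.60
Buyer bears: origin terminal 898.16 + freight 7497.44 + insurance 522.38 + brokerage 365.63 + delivery 918.33 + duty 7030.60 = 17232.54
Landed cost = invoice 23689.14 + 17232.54 = 40921.68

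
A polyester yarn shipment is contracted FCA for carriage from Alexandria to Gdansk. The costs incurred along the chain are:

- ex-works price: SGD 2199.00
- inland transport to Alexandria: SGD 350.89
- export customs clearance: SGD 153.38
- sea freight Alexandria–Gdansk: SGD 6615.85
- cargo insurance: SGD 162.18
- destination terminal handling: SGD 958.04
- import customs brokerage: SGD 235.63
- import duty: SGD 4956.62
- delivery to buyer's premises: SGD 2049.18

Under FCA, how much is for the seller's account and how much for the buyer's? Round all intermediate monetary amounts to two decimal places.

Seller: SGD 2703.27; buyer: SGD 14977.50

FCA: the seller delivers export-cleared goods to the carrier; the buyer bears costs from that point.
Seller's account: goods 2199.00 + inland to port 350.89 + export clearance 153.38 = 2703.27
Buyer's account: freight 6615.85 + insurance 162.18 + destination terminal 958.04 + brokerage 235.63 + duty 4956.62 + delivery 2049.18 = 14977.50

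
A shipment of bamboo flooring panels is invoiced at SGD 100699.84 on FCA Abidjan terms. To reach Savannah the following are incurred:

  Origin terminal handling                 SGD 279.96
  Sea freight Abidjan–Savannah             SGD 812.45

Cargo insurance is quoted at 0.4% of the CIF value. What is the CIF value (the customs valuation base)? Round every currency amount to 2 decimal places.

CIF value: SGD 102201.05

Let C be the CIF value. C = FCA price + pre-shipment costs + freight + 0.4% × C
C − 0.4% × C = 100699.84 + 279.96 + 812.45
0.996 × C = 101792.25
C = 101792.25 / 0.996 = 102201.05
Insurance premium = 0.4% × 102201.05 = 408.80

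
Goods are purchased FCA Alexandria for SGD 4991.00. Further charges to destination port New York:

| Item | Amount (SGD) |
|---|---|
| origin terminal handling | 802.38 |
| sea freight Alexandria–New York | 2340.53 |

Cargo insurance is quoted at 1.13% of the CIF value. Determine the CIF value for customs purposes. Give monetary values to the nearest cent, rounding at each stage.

Let C be the CIF value. C = FCA price + pre-shipment costs + freight + 1.13% × C
C − 1.13% × C = 4991.00 + 802.38 + 2340.53
0.9887 × C = 8133.91
C = 8133.91 / 0.9887 = 8226.87
Insurance premium = 1.13% × 8226.87 = 92.96

CIF value: SGD 8226.87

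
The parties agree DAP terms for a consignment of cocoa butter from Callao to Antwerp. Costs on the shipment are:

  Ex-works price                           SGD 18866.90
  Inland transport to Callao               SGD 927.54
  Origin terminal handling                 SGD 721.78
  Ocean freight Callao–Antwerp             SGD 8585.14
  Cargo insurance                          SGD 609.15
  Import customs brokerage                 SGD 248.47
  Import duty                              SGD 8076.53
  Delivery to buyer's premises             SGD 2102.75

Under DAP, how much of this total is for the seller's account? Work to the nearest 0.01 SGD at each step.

DAP: the seller bears all costs to the named destination except import duty and clearance.
Seller's account: goods 18866.90 + inland to port 927.54 + origin terminal 721.78 + freight 8585.14 + insurance 609.15 + delivery 2102.75 = 31813.26
Buyer's account: brokerage 248.47 + duty 8076.53 = 8325.00

Seller's account: SGD 31813.26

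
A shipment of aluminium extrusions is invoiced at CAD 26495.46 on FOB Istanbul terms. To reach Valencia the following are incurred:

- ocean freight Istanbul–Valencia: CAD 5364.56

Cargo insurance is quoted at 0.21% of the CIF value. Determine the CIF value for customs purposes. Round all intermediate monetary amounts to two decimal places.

Let C be the CIF value. C = FOB price + freight + 0.21% × C
C − 0.21% × C = 26495.46 + 5364.56
0.9979 × C = 31860.02
C = 31860.02 / 0.9979 = 31927.07
Insurance premium = 0.21% × 31927.07 = 67.05

CIF value: CAD 31927.07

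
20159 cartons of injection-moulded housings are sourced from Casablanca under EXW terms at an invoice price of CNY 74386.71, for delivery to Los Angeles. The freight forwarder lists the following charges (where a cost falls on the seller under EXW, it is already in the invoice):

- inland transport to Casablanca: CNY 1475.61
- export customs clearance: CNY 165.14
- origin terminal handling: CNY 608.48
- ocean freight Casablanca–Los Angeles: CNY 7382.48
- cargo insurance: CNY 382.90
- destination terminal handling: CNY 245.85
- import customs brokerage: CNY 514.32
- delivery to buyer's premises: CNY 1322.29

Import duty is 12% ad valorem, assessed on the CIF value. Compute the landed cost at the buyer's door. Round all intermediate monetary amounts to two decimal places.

EXW: the seller makes goods available at their premises; the buyer bears all onward costs.
CIF value = EXW price + inland to port + export clearance + origin terminal + freight + insurance = 74386.71 + 1475.61 + 165.14 + 608.48 + 7382.48 + 382.90 = 84401.32
Import duty = 84401.32 × 12% = 10128.16
Buyer bears: inland to port 1475.61 + export clearance 165.14 + origin terminal 608.48 + freight 7382.48 + insurance 382.90 + destination terminal 245.85 + brokerage 514.32 + delivery 1322.29 + duty 10128.16 = 22225.23
Landed cost = invoice 74386.71 + 22225.23 = 96611.94

Total landed cost: CNY 96611.94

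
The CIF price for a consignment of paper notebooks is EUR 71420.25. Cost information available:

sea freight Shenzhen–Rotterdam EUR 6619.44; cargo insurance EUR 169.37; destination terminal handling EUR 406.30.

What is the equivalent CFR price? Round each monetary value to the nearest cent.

CFR price: EUR 71250.88

Not relevant to the conversion: freight — on the seller under both CIF and CFR; already in the CIF price and stays in the CFR price. destination terminal — on the buyer under both terms; not part of either seller's price.
From CIF to CFR, the seller no longer bears: insurance.
CFR price = 71420.25 − 169.37 = 71250.88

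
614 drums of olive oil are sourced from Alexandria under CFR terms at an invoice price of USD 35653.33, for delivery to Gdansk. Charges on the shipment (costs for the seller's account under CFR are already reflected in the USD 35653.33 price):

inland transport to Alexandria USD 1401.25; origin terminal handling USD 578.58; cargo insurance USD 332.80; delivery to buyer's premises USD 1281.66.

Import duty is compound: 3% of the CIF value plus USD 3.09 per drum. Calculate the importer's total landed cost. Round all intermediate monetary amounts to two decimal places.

Total landed cost: USD 40244.63

CFR: the seller pays costs through ocean freight to the destination port, but not insurance.
Already in the invoice (seller's account under CFR): inland to port, origin terminal — exclude.
CIF value = CFR price + insurance = 35653.33 + 332.80 = 35986.13
Ad valorem component: 35986.13 × 3% = 1079.58
Specific component: 614 × 3.09 = 1897.26
Import duty = 1079.58 + 1897.26 = 2976.84
Buyer bears: insurance 332.80 + delivery 1281.66 + duty 2976.84 = 4591.30
Landed cost = invoice 35653.33 + 4591.30 = 40244.63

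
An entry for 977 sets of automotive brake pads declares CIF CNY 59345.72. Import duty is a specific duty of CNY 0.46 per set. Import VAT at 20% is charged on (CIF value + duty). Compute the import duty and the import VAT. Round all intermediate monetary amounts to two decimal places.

Import duty = 977 × 0.46 = 449.42
VAT base = CIF + duty = 59345.72 + 449.42 = 59795.14
Import VAT = 59795.14 × 20% = 11959.03

Import duty: CNY 449.42; import VAT: CNY 11959.03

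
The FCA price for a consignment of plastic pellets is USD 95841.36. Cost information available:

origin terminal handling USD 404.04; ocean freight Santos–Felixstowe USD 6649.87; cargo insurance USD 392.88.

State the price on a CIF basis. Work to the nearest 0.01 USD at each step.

From FCA to CIF, the seller additionally bears: origin terminal, freight, insurance.
CIF price = 95841.36 + 404.04 + 6649.87 + 392.88 = 103288.15

CIF price: USD 103288.15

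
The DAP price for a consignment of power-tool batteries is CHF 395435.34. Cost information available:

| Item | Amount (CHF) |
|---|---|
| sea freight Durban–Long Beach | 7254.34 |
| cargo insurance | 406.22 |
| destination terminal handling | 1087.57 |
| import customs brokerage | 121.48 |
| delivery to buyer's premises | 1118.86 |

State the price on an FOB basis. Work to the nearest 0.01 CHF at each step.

FOB price: CHF 385568.35

Not relevant to the conversion: brokerage — on the buyer under both terms; not part of either seller's price.
From DAP to FOB, the seller no longer bears: freight, insurance, destination terminal, delivery.
FOB price = 395435.34 − 7254.34 − 406.22 − 1087.57 − 1118.86 = 385568.35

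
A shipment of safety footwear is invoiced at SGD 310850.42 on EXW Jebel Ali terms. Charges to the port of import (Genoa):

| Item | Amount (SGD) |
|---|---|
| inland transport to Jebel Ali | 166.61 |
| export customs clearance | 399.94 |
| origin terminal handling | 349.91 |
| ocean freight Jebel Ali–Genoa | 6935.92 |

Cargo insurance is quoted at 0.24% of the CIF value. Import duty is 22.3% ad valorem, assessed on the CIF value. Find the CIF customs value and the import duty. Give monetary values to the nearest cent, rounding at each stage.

CIF value: SGD 319469.53; import duty: SGD 71241.71

Let C be the CIF value. C = EXW price + pre-shipment costs + freight + 0.24% × C
C − 0.24% × C = 310850.42 + 166.61 + 399.94 + 349.91 + 6935.92
0.9976 × C = 318702.80
C = 318702.80 / 0.9976 = 319469.53
Insurance premium = 0.24% × 319469.53 = 766.73
Import duty = 319469.53 × 22.3% = 71241.71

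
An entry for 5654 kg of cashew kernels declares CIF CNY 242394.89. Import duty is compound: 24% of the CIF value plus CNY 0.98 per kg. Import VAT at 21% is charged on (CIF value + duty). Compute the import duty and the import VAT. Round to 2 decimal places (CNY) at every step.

Ad valorem component: 242394.89 × 24% = 58174.77
Specific component: 5654 × 0.98 = 5540.92
Import duty = 58174.77 + 5540.92 = 63715.69
VAT base = CIF + duty = 242394.89 + 63715.69 = 306110.58
Import VAT = 306110.58 × 21% = 64283.22

Import duty: CNY 63715.69; import VAT: CNY 64283.22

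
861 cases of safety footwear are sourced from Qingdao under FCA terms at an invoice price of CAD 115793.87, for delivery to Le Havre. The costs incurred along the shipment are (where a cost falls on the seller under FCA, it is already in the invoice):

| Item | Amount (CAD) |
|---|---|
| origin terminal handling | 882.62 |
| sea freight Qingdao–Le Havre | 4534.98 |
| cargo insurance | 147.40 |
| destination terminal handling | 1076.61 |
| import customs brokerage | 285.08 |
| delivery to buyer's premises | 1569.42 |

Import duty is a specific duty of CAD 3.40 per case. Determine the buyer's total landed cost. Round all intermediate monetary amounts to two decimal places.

FCA: the seller delivers export-cleared goods to the carrier; the buyer bears costs from that point.
CIF value = FCA price + origin terminal + freight + insurance = 115793.87 + 882.62 + 4534.98 + 147.40 = 121358.87
Import duty = 861 × 3.40 = 2927.40
Buyer bears: origin terminal 882.62 + freight 4534.98 + insurance 147.40 + destination terminal 1076.61 + brokerage 285.08 + delivery 1569.42 + duty 2927.40 = 11423.51
Landed cost = invoice 115793.87 + 11423.51 = 127217.38

Total landed cost: CAD 127217.38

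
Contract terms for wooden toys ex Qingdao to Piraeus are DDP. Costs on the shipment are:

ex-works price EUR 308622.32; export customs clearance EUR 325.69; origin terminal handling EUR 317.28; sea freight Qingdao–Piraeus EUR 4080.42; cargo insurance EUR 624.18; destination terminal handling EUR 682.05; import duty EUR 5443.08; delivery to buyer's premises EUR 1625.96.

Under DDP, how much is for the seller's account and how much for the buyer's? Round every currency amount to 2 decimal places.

DDP: the seller bears all costs including import duty.
Seller's account: goods 308622.32 + export clearance 325.69 + origin terminal 317.28 + freight 4080.42 + insurance 624.18 + destination terminal 682.05 + duty 5443.08 + delivery 1625.96 = 321720.98
Buyer's account: 0.00

Seller: EUR 321720.98; buyer: EUR 0.00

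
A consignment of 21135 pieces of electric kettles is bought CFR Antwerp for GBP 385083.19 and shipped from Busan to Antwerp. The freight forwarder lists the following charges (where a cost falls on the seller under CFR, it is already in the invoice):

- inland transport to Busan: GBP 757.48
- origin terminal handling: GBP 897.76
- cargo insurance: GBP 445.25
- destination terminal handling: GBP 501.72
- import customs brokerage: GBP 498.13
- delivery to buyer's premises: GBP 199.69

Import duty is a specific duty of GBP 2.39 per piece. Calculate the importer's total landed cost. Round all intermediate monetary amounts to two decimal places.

CFR: the seller pays costs through ocean freight to the destination port, but not insurance.
Already in the invoice (seller's account under CFR): inland to port, origin terminal — exclude.
CIF value = CFR price + insurance = 385083.19 + 445.25 = 385528.44
Import duty = 21135 × 2.39 = 50512.65
Buyer bears: insurance 445.25 + destination terminal 501.72 + brokerage 498.13 + delivery 199.69 + duty 50512.65 = 52157.44
Landed cost = invoice 385083.19 + 52157.44 = 437240.63

Total landed cost: GBP 437240.63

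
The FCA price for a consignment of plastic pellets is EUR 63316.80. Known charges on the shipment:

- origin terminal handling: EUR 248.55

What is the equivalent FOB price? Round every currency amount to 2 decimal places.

FOB price: EUR 63565.35

From FCA to FOB, the seller additionally bears: origin terminal.
FOB price = 63316.80 + 248.55 = 63565.35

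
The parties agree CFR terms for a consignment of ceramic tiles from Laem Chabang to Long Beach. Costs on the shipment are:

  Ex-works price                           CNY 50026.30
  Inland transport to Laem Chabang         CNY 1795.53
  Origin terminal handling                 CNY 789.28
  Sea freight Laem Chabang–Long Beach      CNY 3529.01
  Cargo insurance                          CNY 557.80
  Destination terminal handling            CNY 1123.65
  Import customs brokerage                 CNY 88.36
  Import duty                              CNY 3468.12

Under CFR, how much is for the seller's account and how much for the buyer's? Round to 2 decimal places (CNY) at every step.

Seller: CNY 56140.12; buyer: CNY 5237.93

CFR: the seller pays costs through ocean freight to the destination port, but not insurance.
Seller's account: goods 50026.30 + inland to port 1795.53 + origin terminal 789.28 + freight 3529.01 = 56140.12
Buyer's account: insurance 557.80 + destination terminal 1123.65 + brokerage 88.36 + duty 3468.12 = 5237.93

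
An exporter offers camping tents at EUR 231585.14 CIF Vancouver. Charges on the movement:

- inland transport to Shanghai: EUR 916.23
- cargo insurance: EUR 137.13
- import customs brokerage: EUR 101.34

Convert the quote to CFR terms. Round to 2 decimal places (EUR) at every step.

Not relevant to the conversion: inland to port — on the seller under both CIF and CFR; already in the CIF price and stays in the CFR price. brokerage — on the buyer under both terms; not part of either seller's price.
From CIF to CFR, the seller no longer bears: insurance.
CFR price = 231585.14 − 137.13 = 231448.01

CFR price: EUR 231448.01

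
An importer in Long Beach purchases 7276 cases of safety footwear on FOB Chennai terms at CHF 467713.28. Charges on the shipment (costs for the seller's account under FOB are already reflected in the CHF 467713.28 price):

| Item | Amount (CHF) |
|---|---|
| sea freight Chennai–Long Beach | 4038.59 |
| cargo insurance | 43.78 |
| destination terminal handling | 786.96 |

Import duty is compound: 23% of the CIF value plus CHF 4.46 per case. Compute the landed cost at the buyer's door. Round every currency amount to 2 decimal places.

Total landed cost: CHF 613546.57

FOB: the seller bears costs until goods are on board at the origin port; the buyer bears freight, insurance and all costs thereafter.
CIF value = FOB price + freight + insurance = 467713.28 + 4038.59 + 43.78 = 471795.65
Ad valorem component: 471795.65 × 23% = 108513.00
Specific component: 7276 × 4.46 = 32450.96
Import duty = 108513.00 + 32450.96 = 140963.96
Buyer bears: freight 4038.59 + insurance 43.78 + destination terminal 786.96 + duty 140963.96 = 145833.29
Landed cost = invoice 467713.28 + 145833.29 = 613546.57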